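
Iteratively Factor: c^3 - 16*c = (c + 4)*(c^2 - 4*c) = c*(c + 4)*(c - 4)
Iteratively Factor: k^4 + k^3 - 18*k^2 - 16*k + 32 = (k + 2)*(k^3 - k^2 - 16*k + 16) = (k - 4)*(k + 2)*(k^2 + 3*k - 4) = (k - 4)*(k + 2)*(k + 4)*(k - 1)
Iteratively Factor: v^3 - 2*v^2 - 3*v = (v)*(v^2 - 2*v - 3) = v*(v - 3)*(v + 1)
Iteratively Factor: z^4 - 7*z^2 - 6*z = (z - 3)*(z^3 + 3*z^2 + 2*z) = z*(z - 3)*(z^2 + 3*z + 2) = z*(z - 3)*(z + 1)*(z + 2)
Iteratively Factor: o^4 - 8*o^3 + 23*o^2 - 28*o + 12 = (o - 2)*(o^3 - 6*o^2 + 11*o - 6) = (o - 3)*(o - 2)*(o^2 - 3*o + 2) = (o - 3)*(o - 2)^2*(o - 1)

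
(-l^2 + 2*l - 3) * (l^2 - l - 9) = -l^4 + 3*l^3 + 4*l^2 - 15*l + 27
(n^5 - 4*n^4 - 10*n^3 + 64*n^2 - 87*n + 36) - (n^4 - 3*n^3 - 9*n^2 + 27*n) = n^5 - 5*n^4 - 7*n^3 + 73*n^2 - 114*n + 36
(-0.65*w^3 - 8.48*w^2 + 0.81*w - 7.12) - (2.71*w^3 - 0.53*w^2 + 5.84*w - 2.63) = -3.36*w^3 - 7.95*w^2 - 5.03*w - 4.49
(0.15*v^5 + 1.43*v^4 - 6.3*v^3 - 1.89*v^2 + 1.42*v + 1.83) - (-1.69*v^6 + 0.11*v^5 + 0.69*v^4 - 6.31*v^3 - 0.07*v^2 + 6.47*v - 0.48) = 1.69*v^6 + 0.04*v^5 + 0.74*v^4 + 0.00999999999999979*v^3 - 1.82*v^2 - 5.05*v + 2.31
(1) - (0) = 1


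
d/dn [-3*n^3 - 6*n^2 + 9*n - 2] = -9*n^2 - 12*n + 9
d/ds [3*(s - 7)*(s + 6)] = 6*s - 3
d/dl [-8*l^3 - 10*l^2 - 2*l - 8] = -24*l^2 - 20*l - 2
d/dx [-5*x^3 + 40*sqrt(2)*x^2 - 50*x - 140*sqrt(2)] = -15*x^2 + 80*sqrt(2)*x - 50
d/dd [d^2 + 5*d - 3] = 2*d + 5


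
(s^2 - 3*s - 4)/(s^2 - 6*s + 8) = (s + 1)/(s - 2)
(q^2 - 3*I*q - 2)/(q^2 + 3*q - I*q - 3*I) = (q - 2*I)/(q + 3)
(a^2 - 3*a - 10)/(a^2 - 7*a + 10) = (a + 2)/(a - 2)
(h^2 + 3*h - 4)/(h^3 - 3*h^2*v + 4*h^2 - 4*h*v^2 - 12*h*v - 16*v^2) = (1 - h)/(-h^2 + 3*h*v + 4*v^2)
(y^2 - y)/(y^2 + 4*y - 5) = y/(y + 5)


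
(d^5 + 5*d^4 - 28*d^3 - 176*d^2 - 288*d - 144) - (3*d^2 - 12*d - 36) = d^5 + 5*d^4 - 28*d^3 - 179*d^2 - 276*d - 108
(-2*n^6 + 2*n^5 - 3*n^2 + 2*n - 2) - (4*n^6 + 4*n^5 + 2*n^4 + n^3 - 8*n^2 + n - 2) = -6*n^6 - 2*n^5 - 2*n^4 - n^3 + 5*n^2 + n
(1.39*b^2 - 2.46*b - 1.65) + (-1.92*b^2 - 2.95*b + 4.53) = -0.53*b^2 - 5.41*b + 2.88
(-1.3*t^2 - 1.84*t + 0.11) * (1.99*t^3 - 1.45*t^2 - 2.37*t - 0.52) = -2.587*t^5 - 1.7766*t^4 + 5.9679*t^3 + 4.8773*t^2 + 0.6961*t - 0.0572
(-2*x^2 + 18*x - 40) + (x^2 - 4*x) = -x^2 + 14*x - 40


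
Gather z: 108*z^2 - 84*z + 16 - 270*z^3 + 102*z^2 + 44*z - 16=-270*z^3 + 210*z^2 - 40*z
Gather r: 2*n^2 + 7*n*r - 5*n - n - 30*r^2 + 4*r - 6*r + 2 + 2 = 2*n^2 - 6*n - 30*r^2 + r*(7*n - 2) + 4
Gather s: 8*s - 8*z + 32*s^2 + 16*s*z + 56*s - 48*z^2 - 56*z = 32*s^2 + s*(16*z + 64) - 48*z^2 - 64*z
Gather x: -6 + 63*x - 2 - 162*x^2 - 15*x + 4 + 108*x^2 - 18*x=-54*x^2 + 30*x - 4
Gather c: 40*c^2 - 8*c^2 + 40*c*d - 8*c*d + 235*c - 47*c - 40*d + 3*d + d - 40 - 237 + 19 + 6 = 32*c^2 + c*(32*d + 188) - 36*d - 252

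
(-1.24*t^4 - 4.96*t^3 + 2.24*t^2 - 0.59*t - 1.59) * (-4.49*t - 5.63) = 5.5676*t^5 + 29.2516*t^4 + 17.8672*t^3 - 9.9621*t^2 + 10.4608*t + 8.9517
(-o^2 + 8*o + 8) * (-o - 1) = o^3 - 7*o^2 - 16*o - 8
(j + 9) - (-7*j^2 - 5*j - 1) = 7*j^2 + 6*j + 10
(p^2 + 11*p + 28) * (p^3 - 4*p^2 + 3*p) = p^5 + 7*p^4 - 13*p^3 - 79*p^2 + 84*p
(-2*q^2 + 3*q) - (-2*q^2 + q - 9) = 2*q + 9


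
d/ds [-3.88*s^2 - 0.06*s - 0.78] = -7.76*s - 0.06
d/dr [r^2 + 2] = 2*r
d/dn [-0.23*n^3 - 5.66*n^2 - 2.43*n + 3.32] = -0.69*n^2 - 11.32*n - 2.43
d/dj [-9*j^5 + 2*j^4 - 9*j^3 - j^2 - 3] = j*(-45*j^3 + 8*j^2 - 27*j - 2)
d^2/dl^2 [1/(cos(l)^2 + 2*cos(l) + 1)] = 2*(cos(l) - cos(2*l) + 2)/(cos(l) + 1)^4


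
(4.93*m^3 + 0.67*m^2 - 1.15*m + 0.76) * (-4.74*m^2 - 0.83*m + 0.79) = -23.3682*m^5 - 7.2677*m^4 + 8.7896*m^3 - 2.1186*m^2 - 1.5393*m + 0.6004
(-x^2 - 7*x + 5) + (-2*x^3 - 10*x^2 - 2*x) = -2*x^3 - 11*x^2 - 9*x + 5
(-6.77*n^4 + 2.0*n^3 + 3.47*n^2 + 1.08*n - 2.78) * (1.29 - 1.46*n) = 9.8842*n^5 - 11.6533*n^4 - 2.4862*n^3 + 2.8995*n^2 + 5.452*n - 3.5862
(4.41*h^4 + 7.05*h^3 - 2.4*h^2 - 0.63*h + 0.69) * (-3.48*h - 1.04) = -15.3468*h^5 - 29.1204*h^4 + 1.02*h^3 + 4.6884*h^2 - 1.746*h - 0.7176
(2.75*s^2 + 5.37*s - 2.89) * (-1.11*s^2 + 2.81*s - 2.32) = -3.0525*s^4 + 1.7668*s^3 + 11.9176*s^2 - 20.5793*s + 6.7048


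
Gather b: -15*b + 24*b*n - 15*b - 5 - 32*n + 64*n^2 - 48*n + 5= b*(24*n - 30) + 64*n^2 - 80*n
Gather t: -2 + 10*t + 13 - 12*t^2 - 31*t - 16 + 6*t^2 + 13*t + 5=-6*t^2 - 8*t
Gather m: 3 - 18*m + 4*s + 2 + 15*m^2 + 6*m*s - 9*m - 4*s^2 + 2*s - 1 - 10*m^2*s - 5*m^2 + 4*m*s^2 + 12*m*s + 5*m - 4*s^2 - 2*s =m^2*(10 - 10*s) + m*(4*s^2 + 18*s - 22) - 8*s^2 + 4*s + 4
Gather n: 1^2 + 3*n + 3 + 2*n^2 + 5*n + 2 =2*n^2 + 8*n + 6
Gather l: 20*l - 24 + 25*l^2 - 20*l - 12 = 25*l^2 - 36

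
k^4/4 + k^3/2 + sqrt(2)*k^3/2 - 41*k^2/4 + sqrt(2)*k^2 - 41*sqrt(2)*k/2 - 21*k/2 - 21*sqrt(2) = (k/2 + 1/2)*(k/2 + sqrt(2))*(k - 6)*(k + 7)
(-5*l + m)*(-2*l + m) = 10*l^2 - 7*l*m + m^2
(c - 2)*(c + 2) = c^2 - 4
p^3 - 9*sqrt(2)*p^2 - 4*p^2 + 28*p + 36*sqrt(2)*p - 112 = (p - 4)*(p - 7*sqrt(2))*(p - 2*sqrt(2))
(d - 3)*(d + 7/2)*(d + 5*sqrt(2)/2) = d^3 + d^2/2 + 5*sqrt(2)*d^2/2 - 21*d/2 + 5*sqrt(2)*d/4 - 105*sqrt(2)/4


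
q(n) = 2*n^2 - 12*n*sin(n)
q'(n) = -12*n*cos(n) + 4*n - 12*sin(n)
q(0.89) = -6.71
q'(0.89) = -12.49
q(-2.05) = -13.42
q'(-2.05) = -8.89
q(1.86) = -14.47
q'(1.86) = 2.30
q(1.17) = -10.19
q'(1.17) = -11.85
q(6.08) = 88.66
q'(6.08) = -44.72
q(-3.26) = 25.88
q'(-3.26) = -53.30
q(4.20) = 79.21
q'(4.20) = 51.97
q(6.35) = 75.56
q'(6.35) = -51.43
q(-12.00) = 365.27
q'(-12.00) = 67.08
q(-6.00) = 92.12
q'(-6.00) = 41.78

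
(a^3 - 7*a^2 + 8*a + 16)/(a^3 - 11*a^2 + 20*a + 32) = (a - 4)/(a - 8)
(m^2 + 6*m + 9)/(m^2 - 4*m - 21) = (m + 3)/(m - 7)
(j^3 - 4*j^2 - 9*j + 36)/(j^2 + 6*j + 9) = (j^2 - 7*j + 12)/(j + 3)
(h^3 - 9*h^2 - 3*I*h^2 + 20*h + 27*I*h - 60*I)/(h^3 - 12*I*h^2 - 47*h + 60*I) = (h^2 - 9*h + 20)/(h^2 - 9*I*h - 20)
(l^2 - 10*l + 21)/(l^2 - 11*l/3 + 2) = 3*(l - 7)/(3*l - 2)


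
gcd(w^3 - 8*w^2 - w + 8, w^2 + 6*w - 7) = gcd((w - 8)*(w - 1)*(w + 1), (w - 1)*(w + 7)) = w - 1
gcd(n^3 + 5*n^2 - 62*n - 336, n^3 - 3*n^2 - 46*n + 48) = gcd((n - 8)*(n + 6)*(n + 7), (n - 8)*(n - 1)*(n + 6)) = n^2 - 2*n - 48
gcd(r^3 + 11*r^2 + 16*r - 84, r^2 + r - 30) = r + 6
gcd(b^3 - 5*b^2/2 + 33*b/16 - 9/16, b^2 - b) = b - 1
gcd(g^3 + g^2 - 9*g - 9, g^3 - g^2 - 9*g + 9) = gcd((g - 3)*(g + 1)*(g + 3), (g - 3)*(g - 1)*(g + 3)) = g^2 - 9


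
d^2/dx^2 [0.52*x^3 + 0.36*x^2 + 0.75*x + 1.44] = 3.12*x + 0.72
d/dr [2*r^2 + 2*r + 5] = 4*r + 2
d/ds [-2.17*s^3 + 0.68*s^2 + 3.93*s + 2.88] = -6.51*s^2 + 1.36*s + 3.93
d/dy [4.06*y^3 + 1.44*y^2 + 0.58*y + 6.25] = 12.18*y^2 + 2.88*y + 0.58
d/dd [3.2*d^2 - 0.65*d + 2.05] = 6.4*d - 0.65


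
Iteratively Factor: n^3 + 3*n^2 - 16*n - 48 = (n - 4)*(n^2 + 7*n + 12) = (n - 4)*(n + 3)*(n + 4)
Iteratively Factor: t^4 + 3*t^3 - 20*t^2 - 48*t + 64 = (t - 4)*(t^3 + 7*t^2 + 8*t - 16) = (t - 4)*(t + 4)*(t^2 + 3*t - 4) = (t - 4)*(t - 1)*(t + 4)*(t + 4)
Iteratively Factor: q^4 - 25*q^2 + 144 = (q + 3)*(q^3 - 3*q^2 - 16*q + 48) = (q - 4)*(q + 3)*(q^2 + q - 12) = (q - 4)*(q - 3)*(q + 3)*(q + 4)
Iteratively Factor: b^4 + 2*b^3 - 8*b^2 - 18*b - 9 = (b + 1)*(b^3 + b^2 - 9*b - 9) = (b + 1)*(b + 3)*(b^2 - 2*b - 3) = (b + 1)^2*(b + 3)*(b - 3)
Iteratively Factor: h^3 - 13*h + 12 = (h + 4)*(h^2 - 4*h + 3) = (h - 3)*(h + 4)*(h - 1)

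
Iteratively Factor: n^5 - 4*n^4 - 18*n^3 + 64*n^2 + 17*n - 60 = (n - 3)*(n^4 - n^3 - 21*n^2 + n + 20) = (n - 3)*(n - 1)*(n^3 - 21*n - 20) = (n - 3)*(n - 1)*(n + 1)*(n^2 - n - 20) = (n - 5)*(n - 3)*(n - 1)*(n + 1)*(n + 4)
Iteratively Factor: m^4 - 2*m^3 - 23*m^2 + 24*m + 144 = (m + 3)*(m^3 - 5*m^2 - 8*m + 48) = (m - 4)*(m + 3)*(m^2 - m - 12) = (m - 4)*(m + 3)^2*(m - 4)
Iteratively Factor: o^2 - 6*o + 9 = (o - 3)*(o - 3)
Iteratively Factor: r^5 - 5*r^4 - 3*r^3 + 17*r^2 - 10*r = (r - 1)*(r^4 - 4*r^3 - 7*r^2 + 10*r) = (r - 1)*(r + 2)*(r^3 - 6*r^2 + 5*r) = r*(r - 1)*(r + 2)*(r^2 - 6*r + 5) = r*(r - 1)^2*(r + 2)*(r - 5)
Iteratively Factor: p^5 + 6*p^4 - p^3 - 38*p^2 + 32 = (p + 4)*(p^4 + 2*p^3 - 9*p^2 - 2*p + 8) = (p - 1)*(p + 4)*(p^3 + 3*p^2 - 6*p - 8) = (p - 1)*(p + 1)*(p + 4)*(p^2 + 2*p - 8) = (p - 2)*(p - 1)*(p + 1)*(p + 4)*(p + 4)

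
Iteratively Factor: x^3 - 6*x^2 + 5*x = (x - 5)*(x^2 - x) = (x - 5)*(x - 1)*(x)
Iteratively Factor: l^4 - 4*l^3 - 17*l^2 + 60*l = (l - 3)*(l^3 - l^2 - 20*l) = (l - 5)*(l - 3)*(l^2 + 4*l) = (l - 5)*(l - 3)*(l + 4)*(l)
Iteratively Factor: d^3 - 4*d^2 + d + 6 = (d + 1)*(d^2 - 5*d + 6) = (d - 2)*(d + 1)*(d - 3)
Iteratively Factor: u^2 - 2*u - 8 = (u - 4)*(u + 2)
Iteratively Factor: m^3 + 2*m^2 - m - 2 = (m + 1)*(m^2 + m - 2) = (m - 1)*(m + 1)*(m + 2)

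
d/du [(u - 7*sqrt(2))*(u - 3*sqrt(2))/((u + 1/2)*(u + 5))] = 2*(11*u^2 + 20*sqrt(2)*u^2 - 158*u - 462 - 50*sqrt(2))/(4*u^4 + 44*u^3 + 141*u^2 + 110*u + 25)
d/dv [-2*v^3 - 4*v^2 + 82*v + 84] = -6*v^2 - 8*v + 82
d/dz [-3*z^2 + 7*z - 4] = 7 - 6*z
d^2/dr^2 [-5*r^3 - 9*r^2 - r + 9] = -30*r - 18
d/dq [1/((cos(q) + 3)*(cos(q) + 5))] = 2*(cos(q) + 4)*sin(q)/((cos(q) + 3)^2*(cos(q) + 5)^2)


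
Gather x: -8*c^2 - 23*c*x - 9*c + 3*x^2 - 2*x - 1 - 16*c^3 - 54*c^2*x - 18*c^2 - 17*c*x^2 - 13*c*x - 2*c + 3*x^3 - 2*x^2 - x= -16*c^3 - 26*c^2 - 11*c + 3*x^3 + x^2*(1 - 17*c) + x*(-54*c^2 - 36*c - 3) - 1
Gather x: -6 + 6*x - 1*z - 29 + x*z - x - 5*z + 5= x*(z + 5) - 6*z - 30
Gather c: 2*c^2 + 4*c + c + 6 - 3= 2*c^2 + 5*c + 3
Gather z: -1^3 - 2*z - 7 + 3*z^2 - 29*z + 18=3*z^2 - 31*z + 10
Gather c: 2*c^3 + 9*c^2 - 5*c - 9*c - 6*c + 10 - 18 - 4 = 2*c^3 + 9*c^2 - 20*c - 12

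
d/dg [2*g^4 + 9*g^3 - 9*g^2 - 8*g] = 8*g^3 + 27*g^2 - 18*g - 8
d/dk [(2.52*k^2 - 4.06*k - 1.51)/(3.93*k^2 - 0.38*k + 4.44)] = (14.9982*k^2 + 34.2462*k - 18.6002)/(15.4449*k^4 - 2.9868*k^3 + 35.0428*k^2 - 3.3744*k + 19.7136)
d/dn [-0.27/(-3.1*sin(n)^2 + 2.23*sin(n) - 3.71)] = (0.6021 - 1.674*sin(n))*cos(n)/(3.1*sin(n)^2 - 2.23*sin(n) + 3.71)^2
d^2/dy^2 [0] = 0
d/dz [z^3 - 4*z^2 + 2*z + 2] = 3*z^2 - 8*z + 2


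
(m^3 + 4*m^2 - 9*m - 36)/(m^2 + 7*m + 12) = m - 3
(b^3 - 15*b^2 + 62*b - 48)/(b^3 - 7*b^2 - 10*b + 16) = (b - 6)/(b + 2)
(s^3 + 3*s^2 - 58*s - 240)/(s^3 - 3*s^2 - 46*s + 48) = (s + 5)/(s - 1)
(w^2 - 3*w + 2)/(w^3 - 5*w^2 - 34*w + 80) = (w - 1)/(w^2 - 3*w - 40)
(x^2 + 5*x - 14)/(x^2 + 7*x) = (x - 2)/x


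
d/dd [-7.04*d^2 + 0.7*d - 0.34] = 0.7 - 14.08*d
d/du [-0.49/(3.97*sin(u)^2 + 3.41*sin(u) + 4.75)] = (3.8906*sin(u) + 1.6709)*cos(u)/(3.97*sin(u)^2 + 3.41*sin(u) + 4.75)^2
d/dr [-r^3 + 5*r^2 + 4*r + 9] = -3*r^2 + 10*r + 4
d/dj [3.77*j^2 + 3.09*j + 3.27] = 7.54*j + 3.09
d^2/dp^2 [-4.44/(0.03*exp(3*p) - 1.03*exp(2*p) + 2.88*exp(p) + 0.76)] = (-4.44*(0.09*exp(2*p) - 2.06*exp(p) + 2.88)*(0.18*exp(2*p) - 4.12*exp(p) + 5.76)*exp(p) + (1.1988*exp(2*p) - 18.2928*exp(p) + 12.7872)*(0.03*exp(3*p) - 1.03*exp(2*p) + 2.88*exp(p) + 0.76))*exp(p)/(0.03*exp(3*p) - 1.03*exp(2*p) + 2.88*exp(p) + 0.76)^3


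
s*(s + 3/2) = s^2 + 3*s/2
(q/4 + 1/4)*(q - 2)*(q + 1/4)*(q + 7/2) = q^4/4 + 11*q^3/16 - 39*q^2/32 - 67*q/32 - 7/16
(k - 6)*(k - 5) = k^2 - 11*k + 30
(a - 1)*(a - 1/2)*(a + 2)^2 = a^4 + 5*a^3/2 - 3*a^2/2 - 4*a + 2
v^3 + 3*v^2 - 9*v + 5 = (v - 1)^2*(v + 5)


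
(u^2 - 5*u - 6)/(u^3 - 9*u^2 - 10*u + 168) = (u + 1)/(u^2 - 3*u - 28)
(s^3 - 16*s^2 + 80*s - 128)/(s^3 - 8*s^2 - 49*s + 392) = (s^2 - 8*s + 16)/(s^2 - 49)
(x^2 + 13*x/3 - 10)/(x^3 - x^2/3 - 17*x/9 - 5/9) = 3*(x + 6)/(3*x^2 + 4*x + 1)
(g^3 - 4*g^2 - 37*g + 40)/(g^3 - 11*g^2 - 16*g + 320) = (g - 1)/(g - 8)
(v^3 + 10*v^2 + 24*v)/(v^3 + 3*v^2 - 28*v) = (v^2 + 10*v + 24)/(v^2 + 3*v - 28)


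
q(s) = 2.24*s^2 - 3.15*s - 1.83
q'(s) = 4.48*s - 3.15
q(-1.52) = 8.13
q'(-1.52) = -9.96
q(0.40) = -2.73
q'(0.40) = -1.36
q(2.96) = 8.47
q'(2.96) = 10.11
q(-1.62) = 9.15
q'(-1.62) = -10.41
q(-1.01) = 3.64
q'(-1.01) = -7.67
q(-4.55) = 58.88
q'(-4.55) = -23.53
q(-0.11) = -1.46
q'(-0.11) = -3.64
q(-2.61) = 21.65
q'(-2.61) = -14.84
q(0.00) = -1.83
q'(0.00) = -3.15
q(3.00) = 8.88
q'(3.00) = 10.29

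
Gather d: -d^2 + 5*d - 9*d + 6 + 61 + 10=-d^2 - 4*d + 77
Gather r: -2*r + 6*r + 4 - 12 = 4*r - 8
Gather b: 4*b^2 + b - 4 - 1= 4*b^2 + b - 5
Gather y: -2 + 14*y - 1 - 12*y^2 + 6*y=-12*y^2 + 20*y - 3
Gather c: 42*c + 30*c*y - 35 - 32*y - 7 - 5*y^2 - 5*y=c*(30*y + 42) - 5*y^2 - 37*y - 42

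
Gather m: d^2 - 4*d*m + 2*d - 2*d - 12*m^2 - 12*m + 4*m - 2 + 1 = d^2 - 12*m^2 + m*(-4*d - 8) - 1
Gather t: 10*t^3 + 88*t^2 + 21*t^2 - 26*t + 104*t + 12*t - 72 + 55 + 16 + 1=10*t^3 + 109*t^2 + 90*t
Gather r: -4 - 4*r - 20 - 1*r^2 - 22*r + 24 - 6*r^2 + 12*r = -7*r^2 - 14*r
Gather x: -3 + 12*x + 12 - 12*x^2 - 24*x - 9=-12*x^2 - 12*x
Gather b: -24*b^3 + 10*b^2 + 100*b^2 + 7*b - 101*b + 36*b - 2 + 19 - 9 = -24*b^3 + 110*b^2 - 58*b + 8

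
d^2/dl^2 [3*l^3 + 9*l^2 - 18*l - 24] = 18*l + 18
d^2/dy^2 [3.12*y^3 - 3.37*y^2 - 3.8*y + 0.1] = 18.72*y - 6.74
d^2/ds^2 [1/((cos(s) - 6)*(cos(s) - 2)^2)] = (-9*sin(s)^4 + 130*sin(s)^2 - 449*cos(s)/2 + 37*cos(3*s)/2 + 151)/((cos(s) - 6)^3*(cos(s) - 2)^4)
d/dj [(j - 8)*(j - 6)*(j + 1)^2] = 4*j^3 - 36*j^2 + 42*j + 82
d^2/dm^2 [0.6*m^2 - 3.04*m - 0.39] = 1.20000000000000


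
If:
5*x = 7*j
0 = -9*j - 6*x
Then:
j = 0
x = 0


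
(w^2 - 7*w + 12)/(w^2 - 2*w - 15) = (-w^2 + 7*w - 12)/(-w^2 + 2*w + 15)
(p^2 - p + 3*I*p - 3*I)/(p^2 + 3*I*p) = (p - 1)/p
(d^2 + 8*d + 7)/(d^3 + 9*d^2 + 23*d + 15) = (d + 7)/(d^2 + 8*d + 15)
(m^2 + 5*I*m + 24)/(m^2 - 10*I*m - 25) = (m^2 + 5*I*m + 24)/(m^2 - 10*I*m - 25)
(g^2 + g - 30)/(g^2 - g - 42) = (g - 5)/(g - 7)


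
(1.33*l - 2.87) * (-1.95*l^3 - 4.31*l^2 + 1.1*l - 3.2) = -2.5935*l^4 - 0.1358*l^3 + 13.8327*l^2 - 7.413*l + 9.184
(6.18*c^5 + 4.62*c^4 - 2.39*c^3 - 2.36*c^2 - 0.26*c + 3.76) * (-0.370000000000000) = -2.2866*c^5 - 1.7094*c^4 + 0.8843*c^3 + 0.8732*c^2 + 0.0962*c - 1.3912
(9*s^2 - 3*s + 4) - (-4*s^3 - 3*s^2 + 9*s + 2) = 4*s^3 + 12*s^2 - 12*s + 2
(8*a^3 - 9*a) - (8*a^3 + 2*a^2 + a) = -2*a^2 - 10*a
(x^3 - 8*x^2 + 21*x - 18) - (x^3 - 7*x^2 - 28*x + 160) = -x^2 + 49*x - 178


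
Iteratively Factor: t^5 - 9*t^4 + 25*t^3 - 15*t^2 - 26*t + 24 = (t - 1)*(t^4 - 8*t^3 + 17*t^2 + 2*t - 24) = (t - 4)*(t - 1)*(t^3 - 4*t^2 + t + 6) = (t - 4)*(t - 1)*(t + 1)*(t^2 - 5*t + 6) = (t - 4)*(t - 3)*(t - 1)*(t + 1)*(t - 2)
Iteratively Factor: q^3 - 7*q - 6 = (q + 2)*(q^2 - 2*q - 3) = (q + 1)*(q + 2)*(q - 3)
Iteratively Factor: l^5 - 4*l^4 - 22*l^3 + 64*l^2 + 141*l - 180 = (l - 1)*(l^4 - 3*l^3 - 25*l^2 + 39*l + 180) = (l - 4)*(l - 1)*(l^3 + l^2 - 21*l - 45) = (l - 4)*(l - 1)*(l + 3)*(l^2 - 2*l - 15) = (l - 4)*(l - 1)*(l + 3)^2*(l - 5)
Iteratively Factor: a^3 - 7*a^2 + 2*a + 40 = (a - 4)*(a^2 - 3*a - 10) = (a - 4)*(a + 2)*(a - 5)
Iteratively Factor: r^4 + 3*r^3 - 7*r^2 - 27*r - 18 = (r + 2)*(r^3 + r^2 - 9*r - 9) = (r + 1)*(r + 2)*(r^2 - 9) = (r - 3)*(r + 1)*(r + 2)*(r + 3)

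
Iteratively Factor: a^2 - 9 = (a - 3)*(a + 3)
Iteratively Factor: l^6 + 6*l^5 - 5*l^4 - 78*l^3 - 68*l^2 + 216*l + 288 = (l + 4)*(l^5 + 2*l^4 - 13*l^3 - 26*l^2 + 36*l + 72) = (l - 2)*(l + 4)*(l^4 + 4*l^3 - 5*l^2 - 36*l - 36) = (l - 2)*(l + 3)*(l + 4)*(l^3 + l^2 - 8*l - 12) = (l - 2)*(l + 2)*(l + 3)*(l + 4)*(l^2 - l - 6) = (l - 3)*(l - 2)*(l + 2)*(l + 3)*(l + 4)*(l + 2)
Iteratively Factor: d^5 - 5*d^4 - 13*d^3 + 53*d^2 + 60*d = (d - 5)*(d^4 - 13*d^2 - 12*d) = d*(d - 5)*(d^3 - 13*d - 12) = d*(d - 5)*(d - 4)*(d^2 + 4*d + 3) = d*(d - 5)*(d - 4)*(d + 1)*(d + 3)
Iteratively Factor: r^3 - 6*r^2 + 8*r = (r - 2)*(r^2 - 4*r) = r*(r - 2)*(r - 4)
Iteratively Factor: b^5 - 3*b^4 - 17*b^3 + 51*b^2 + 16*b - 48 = (b - 1)*(b^4 - 2*b^3 - 19*b^2 + 32*b + 48) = (b - 1)*(b + 4)*(b^3 - 6*b^2 + 5*b + 12) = (b - 3)*(b - 1)*(b + 4)*(b^2 - 3*b - 4) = (b - 4)*(b - 3)*(b - 1)*(b + 4)*(b + 1)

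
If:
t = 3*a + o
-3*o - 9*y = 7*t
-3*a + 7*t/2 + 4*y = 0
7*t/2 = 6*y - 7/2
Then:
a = -119/162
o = 77/54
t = -7/9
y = 7/54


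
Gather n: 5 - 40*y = 5 - 40*y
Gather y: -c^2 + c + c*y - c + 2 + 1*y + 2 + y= -c^2 + y*(c + 2) + 4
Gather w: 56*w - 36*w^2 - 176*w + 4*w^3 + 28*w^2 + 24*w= 4*w^3 - 8*w^2 - 96*w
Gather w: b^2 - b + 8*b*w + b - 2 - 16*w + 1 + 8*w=b^2 + w*(8*b - 8) - 1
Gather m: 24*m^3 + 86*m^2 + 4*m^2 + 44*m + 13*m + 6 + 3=24*m^3 + 90*m^2 + 57*m + 9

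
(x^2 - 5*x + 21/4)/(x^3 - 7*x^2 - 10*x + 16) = (x^2 - 5*x + 21/4)/(x^3 - 7*x^2 - 10*x + 16)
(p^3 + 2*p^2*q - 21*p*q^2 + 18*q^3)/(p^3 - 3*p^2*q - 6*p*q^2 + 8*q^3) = (p^2 + 3*p*q - 18*q^2)/(p^2 - 2*p*q - 8*q^2)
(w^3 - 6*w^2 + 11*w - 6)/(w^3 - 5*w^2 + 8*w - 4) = (w - 3)/(w - 2)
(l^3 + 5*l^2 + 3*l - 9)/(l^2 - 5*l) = (l^3 + 5*l^2 + 3*l - 9)/(l*(l - 5))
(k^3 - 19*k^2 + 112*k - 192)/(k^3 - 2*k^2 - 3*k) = (k^2 - 16*k + 64)/(k*(k + 1))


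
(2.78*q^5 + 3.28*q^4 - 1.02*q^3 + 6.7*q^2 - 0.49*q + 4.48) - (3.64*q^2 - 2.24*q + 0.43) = 2.78*q^5 + 3.28*q^4 - 1.02*q^3 + 3.06*q^2 + 1.75*q + 4.05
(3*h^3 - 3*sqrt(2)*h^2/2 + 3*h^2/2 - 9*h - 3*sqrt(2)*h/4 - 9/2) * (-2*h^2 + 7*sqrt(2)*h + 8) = -6*h^5 - 3*h^4 + 24*sqrt(2)*h^4 + 12*sqrt(2)*h^3 + 21*h^3 - 75*sqrt(2)*h^2 + 21*h^2/2 - 72*h - 75*sqrt(2)*h/2 - 36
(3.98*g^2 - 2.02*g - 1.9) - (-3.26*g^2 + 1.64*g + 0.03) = 7.24*g^2 - 3.66*g - 1.93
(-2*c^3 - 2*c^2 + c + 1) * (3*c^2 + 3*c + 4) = -6*c^5 - 12*c^4 - 11*c^3 - 2*c^2 + 7*c + 4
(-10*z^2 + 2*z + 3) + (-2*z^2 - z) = -12*z^2 + z + 3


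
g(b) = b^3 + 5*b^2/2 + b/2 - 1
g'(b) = 3*b^2 + 5*b + 1/2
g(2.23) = 23.64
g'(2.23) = 26.57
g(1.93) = 16.47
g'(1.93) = 21.32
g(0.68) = 0.81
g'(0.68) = 5.29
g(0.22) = -0.76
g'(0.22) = 1.75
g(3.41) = 69.43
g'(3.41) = 52.43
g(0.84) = 1.78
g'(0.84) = 6.82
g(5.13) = 202.36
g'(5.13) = 105.10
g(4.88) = 177.19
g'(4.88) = 96.34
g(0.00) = -1.00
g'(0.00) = 0.50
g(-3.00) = -7.00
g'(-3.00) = 12.50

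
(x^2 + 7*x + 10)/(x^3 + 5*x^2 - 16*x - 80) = (x + 2)/(x^2 - 16)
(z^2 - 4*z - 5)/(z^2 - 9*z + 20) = (z + 1)/(z - 4)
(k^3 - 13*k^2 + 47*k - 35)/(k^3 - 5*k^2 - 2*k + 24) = (k^3 - 13*k^2 + 47*k - 35)/(k^3 - 5*k^2 - 2*k + 24)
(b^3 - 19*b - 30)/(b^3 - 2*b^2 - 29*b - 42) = (b - 5)/(b - 7)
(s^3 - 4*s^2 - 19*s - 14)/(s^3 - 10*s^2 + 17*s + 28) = (s + 2)/(s - 4)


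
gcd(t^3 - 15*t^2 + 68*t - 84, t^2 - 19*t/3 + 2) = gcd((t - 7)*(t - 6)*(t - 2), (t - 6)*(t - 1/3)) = t - 6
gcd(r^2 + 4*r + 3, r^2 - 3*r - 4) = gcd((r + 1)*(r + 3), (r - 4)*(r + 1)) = r + 1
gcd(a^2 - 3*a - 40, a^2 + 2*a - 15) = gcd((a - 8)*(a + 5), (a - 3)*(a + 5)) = a + 5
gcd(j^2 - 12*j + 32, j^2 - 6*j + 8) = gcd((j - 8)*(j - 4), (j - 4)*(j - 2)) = j - 4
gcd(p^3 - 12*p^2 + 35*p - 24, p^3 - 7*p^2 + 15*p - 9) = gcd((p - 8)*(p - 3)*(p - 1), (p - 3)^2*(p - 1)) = p^2 - 4*p + 3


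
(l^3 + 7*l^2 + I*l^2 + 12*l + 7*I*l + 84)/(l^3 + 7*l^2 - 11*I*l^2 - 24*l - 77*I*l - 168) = (l + 4*I)/(l - 8*I)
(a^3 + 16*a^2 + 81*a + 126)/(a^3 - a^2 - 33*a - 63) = (a^2 + 13*a + 42)/(a^2 - 4*a - 21)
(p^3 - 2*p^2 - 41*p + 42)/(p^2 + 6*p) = p - 8 + 7/p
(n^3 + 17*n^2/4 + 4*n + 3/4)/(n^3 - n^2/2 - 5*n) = (4*n^3 + 17*n^2 + 16*n + 3)/(2*n*(2*n^2 - n - 10))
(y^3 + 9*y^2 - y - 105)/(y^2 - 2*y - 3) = (y^2 + 12*y + 35)/(y + 1)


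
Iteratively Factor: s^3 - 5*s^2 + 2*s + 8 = (s - 2)*(s^2 - 3*s - 4) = (s - 2)*(s + 1)*(s - 4)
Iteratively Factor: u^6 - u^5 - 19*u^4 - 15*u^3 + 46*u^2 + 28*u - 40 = (u + 2)*(u^5 - 3*u^4 - 13*u^3 + 11*u^2 + 24*u - 20) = (u - 5)*(u + 2)*(u^4 + 2*u^3 - 3*u^2 - 4*u + 4) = (u - 5)*(u + 2)^2*(u^3 - 3*u + 2) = (u - 5)*(u + 2)^3*(u^2 - 2*u + 1) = (u - 5)*(u - 1)*(u + 2)^3*(u - 1)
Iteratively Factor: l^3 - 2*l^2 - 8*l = (l - 4)*(l^2 + 2*l) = (l - 4)*(l + 2)*(l)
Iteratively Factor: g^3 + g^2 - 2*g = (g + 2)*(g^2 - g) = g*(g + 2)*(g - 1)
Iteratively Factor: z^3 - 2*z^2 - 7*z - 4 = (z + 1)*(z^2 - 3*z - 4) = (z - 4)*(z + 1)*(z + 1)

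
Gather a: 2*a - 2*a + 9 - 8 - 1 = 0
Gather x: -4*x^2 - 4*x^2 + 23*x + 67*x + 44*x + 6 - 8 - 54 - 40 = -8*x^2 + 134*x - 96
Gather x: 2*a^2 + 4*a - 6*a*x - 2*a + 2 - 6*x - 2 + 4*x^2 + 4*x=2*a^2 + 2*a + 4*x^2 + x*(-6*a - 2)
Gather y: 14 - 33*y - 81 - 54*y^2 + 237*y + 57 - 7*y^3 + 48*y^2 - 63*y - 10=-7*y^3 - 6*y^2 + 141*y - 20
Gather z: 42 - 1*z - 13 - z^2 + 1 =-z^2 - z + 30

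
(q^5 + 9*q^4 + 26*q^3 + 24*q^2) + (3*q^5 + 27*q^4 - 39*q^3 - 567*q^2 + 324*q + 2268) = 4*q^5 + 36*q^4 - 13*q^3 - 543*q^2 + 324*q + 2268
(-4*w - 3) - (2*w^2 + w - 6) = -2*w^2 - 5*w + 3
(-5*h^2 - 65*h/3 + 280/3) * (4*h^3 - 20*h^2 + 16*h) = -20*h^5 + 40*h^4/3 + 2180*h^3/3 - 6640*h^2/3 + 4480*h/3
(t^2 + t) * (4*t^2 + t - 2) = 4*t^4 + 5*t^3 - t^2 - 2*t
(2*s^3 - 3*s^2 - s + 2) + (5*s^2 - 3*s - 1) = 2*s^3 + 2*s^2 - 4*s + 1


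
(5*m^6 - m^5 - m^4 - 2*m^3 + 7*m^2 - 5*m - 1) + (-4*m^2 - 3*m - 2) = 5*m^6 - m^5 - m^4 - 2*m^3 + 3*m^2 - 8*m - 3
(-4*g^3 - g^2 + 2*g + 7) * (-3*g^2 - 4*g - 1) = 12*g^5 + 19*g^4 + 2*g^3 - 28*g^2 - 30*g - 7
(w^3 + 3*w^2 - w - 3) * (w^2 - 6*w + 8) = w^5 - 3*w^4 - 11*w^3 + 27*w^2 + 10*w - 24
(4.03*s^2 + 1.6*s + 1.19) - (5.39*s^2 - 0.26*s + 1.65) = -1.36*s^2 + 1.86*s - 0.46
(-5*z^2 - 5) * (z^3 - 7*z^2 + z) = -5*z^5 + 35*z^4 - 10*z^3 + 35*z^2 - 5*z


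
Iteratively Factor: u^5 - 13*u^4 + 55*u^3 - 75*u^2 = (u)*(u^4 - 13*u^3 + 55*u^2 - 75*u) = u*(u - 3)*(u^3 - 10*u^2 + 25*u) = u*(u - 5)*(u - 3)*(u^2 - 5*u) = u^2*(u - 5)*(u - 3)*(u - 5)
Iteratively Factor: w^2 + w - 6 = (w - 2)*(w + 3)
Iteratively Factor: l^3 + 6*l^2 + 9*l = (l + 3)*(l^2 + 3*l) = (l + 3)^2*(l)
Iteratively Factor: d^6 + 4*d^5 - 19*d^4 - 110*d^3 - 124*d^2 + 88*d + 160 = (d + 2)*(d^5 + 2*d^4 - 23*d^3 - 64*d^2 + 4*d + 80) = (d + 2)^2*(d^4 - 23*d^2 - 18*d + 40) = (d + 2)^2*(d + 4)*(d^3 - 4*d^2 - 7*d + 10) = (d - 5)*(d + 2)^2*(d + 4)*(d^2 + d - 2) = (d - 5)*(d + 2)^3*(d + 4)*(d - 1)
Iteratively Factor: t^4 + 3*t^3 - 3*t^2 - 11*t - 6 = (t + 3)*(t^3 - 3*t - 2) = (t + 1)*(t + 3)*(t^2 - t - 2) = (t - 2)*(t + 1)*(t + 3)*(t + 1)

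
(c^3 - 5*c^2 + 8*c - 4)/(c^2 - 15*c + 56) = (c^3 - 5*c^2 + 8*c - 4)/(c^2 - 15*c + 56)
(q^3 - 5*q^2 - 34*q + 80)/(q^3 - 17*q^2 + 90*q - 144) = (q^2 + 3*q - 10)/(q^2 - 9*q + 18)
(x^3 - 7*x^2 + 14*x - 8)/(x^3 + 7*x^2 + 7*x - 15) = (x^2 - 6*x + 8)/(x^2 + 8*x + 15)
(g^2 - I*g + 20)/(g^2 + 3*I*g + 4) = (g - 5*I)/(g - I)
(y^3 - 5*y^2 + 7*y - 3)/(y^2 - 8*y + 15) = (y^2 - 2*y + 1)/(y - 5)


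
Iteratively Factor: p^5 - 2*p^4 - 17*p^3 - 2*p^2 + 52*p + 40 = (p - 5)*(p^4 + 3*p^3 - 2*p^2 - 12*p - 8) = (p - 5)*(p + 1)*(p^3 + 2*p^2 - 4*p - 8) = (p - 5)*(p + 1)*(p + 2)*(p^2 - 4) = (p - 5)*(p + 1)*(p + 2)^2*(p - 2)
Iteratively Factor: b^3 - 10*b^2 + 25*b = (b - 5)*(b^2 - 5*b) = b*(b - 5)*(b - 5)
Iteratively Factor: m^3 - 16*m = (m)*(m^2 - 16) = m*(m + 4)*(m - 4)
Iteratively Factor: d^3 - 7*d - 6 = (d + 1)*(d^2 - d - 6) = (d + 1)*(d + 2)*(d - 3)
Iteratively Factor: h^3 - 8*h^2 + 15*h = (h - 3)*(h^2 - 5*h) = h*(h - 3)*(h - 5)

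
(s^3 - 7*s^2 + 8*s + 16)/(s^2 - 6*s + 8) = (s^2 - 3*s - 4)/(s - 2)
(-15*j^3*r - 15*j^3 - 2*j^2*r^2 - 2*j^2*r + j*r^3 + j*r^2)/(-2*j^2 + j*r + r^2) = j*(-15*j^2*r - 15*j^2 - 2*j*r^2 - 2*j*r + r^3 + r^2)/(-2*j^2 + j*r + r^2)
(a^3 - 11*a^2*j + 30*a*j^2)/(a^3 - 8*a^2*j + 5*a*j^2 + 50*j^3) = a*(a - 6*j)/(a^2 - 3*a*j - 10*j^2)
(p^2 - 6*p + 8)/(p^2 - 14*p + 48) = (p^2 - 6*p + 8)/(p^2 - 14*p + 48)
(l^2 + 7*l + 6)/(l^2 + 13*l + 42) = (l + 1)/(l + 7)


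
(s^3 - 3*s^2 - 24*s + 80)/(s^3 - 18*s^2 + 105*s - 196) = (s^2 + s - 20)/(s^2 - 14*s + 49)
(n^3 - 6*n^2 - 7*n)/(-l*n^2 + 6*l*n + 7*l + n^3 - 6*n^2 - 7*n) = -n/(l - n)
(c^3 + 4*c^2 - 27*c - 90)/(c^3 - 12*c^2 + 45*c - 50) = (c^2 + 9*c + 18)/(c^2 - 7*c + 10)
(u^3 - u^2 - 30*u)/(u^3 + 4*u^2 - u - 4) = u*(u^2 - u - 30)/(u^3 + 4*u^2 - u - 4)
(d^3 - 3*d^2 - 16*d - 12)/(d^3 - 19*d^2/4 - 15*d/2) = 4*(d^2 + 3*d + 2)/(d*(4*d + 5))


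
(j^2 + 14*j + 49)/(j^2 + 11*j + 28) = (j + 7)/(j + 4)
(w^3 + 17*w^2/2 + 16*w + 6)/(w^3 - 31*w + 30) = (w^2 + 5*w/2 + 1)/(w^2 - 6*w + 5)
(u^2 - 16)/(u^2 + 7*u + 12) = (u - 4)/(u + 3)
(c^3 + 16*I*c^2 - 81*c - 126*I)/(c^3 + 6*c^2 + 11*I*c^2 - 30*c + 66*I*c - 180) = (c^2 + 10*I*c - 21)/(c^2 + c*(6 + 5*I) + 30*I)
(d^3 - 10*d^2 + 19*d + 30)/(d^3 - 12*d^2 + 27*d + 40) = (d - 6)/(d - 8)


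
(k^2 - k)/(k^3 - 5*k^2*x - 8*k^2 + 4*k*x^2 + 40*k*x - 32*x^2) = k*(k - 1)/(k^3 - 5*k^2*x - 8*k^2 + 4*k*x^2 + 40*k*x - 32*x^2)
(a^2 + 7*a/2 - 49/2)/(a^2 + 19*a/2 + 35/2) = (2*a - 7)/(2*a + 5)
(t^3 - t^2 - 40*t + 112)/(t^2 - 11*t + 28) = (t^2 + 3*t - 28)/(t - 7)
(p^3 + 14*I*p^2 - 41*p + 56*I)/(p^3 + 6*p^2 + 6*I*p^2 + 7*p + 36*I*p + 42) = (p + 8*I)/(p + 6)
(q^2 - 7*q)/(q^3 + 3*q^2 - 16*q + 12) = q*(q - 7)/(q^3 + 3*q^2 - 16*q + 12)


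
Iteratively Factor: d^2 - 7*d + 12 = (d - 4)*(d - 3)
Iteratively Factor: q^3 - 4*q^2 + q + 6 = (q - 2)*(q^2 - 2*q - 3) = (q - 2)*(q + 1)*(q - 3)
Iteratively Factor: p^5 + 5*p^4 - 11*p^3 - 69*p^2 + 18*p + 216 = (p + 3)*(p^4 + 2*p^3 - 17*p^2 - 18*p + 72) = (p - 3)*(p + 3)*(p^3 + 5*p^2 - 2*p - 24) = (p - 3)*(p - 2)*(p + 3)*(p^2 + 7*p + 12) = (p - 3)*(p - 2)*(p + 3)*(p + 4)*(p + 3)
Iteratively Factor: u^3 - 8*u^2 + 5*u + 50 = (u - 5)*(u^2 - 3*u - 10) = (u - 5)*(u + 2)*(u - 5)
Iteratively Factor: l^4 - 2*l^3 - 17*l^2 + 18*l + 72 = (l + 3)*(l^3 - 5*l^2 - 2*l + 24) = (l - 4)*(l + 3)*(l^2 - l - 6) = (l - 4)*(l - 3)*(l + 3)*(l + 2)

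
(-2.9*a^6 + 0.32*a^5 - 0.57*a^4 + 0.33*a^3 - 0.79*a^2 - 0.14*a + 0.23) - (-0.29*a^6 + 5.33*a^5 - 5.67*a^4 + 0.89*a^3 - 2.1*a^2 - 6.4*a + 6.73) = -2.61*a^6 - 5.01*a^5 + 5.1*a^4 - 0.56*a^3 + 1.31*a^2 + 6.26*a - 6.5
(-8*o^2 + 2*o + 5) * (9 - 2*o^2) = 16*o^4 - 4*o^3 - 82*o^2 + 18*o + 45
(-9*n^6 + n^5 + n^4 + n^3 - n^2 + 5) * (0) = 0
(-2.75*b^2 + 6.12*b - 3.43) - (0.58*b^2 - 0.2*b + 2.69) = -3.33*b^2 + 6.32*b - 6.12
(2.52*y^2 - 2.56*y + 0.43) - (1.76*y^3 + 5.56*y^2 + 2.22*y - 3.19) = -1.76*y^3 - 3.04*y^2 - 4.78*y + 3.62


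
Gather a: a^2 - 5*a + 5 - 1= a^2 - 5*a + 4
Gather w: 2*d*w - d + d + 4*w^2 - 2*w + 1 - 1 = 4*w^2 + w*(2*d - 2)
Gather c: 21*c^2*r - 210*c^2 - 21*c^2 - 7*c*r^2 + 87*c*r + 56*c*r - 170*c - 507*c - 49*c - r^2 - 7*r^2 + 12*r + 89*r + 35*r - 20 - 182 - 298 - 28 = c^2*(21*r - 231) + c*(-7*r^2 + 143*r - 726) - 8*r^2 + 136*r - 528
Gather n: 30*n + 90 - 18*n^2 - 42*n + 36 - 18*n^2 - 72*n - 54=-36*n^2 - 84*n + 72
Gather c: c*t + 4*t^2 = c*t + 4*t^2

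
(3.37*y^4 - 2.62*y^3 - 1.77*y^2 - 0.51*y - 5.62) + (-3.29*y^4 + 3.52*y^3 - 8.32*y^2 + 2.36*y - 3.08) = 0.0800000000000001*y^4 + 0.9*y^3 - 10.09*y^2 + 1.85*y - 8.7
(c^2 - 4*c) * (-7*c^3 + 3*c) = -7*c^5 + 28*c^4 + 3*c^3 - 12*c^2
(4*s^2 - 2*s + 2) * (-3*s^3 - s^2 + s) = -12*s^5 + 2*s^4 - 4*s^2 + 2*s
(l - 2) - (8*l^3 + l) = -8*l^3 - 2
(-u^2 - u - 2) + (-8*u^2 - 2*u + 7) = -9*u^2 - 3*u + 5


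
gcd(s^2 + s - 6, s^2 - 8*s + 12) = s - 2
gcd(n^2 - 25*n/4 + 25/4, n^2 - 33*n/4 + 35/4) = n - 5/4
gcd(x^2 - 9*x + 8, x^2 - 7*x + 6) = x - 1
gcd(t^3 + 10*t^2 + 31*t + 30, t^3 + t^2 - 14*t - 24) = t^2 + 5*t + 6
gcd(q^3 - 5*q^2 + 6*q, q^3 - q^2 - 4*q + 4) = q - 2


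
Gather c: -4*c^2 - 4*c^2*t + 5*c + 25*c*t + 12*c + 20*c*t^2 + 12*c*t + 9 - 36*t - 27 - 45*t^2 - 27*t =c^2*(-4*t - 4) + c*(20*t^2 + 37*t + 17) - 45*t^2 - 63*t - 18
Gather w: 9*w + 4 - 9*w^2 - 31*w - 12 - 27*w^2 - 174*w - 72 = -36*w^2 - 196*w - 80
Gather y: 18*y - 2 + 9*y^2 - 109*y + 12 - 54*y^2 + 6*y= -45*y^2 - 85*y + 10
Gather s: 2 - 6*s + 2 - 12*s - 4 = -18*s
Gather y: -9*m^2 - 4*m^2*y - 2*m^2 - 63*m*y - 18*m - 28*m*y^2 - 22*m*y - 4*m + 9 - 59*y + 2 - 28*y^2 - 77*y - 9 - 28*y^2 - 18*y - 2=-11*m^2 - 22*m + y^2*(-28*m - 56) + y*(-4*m^2 - 85*m - 154)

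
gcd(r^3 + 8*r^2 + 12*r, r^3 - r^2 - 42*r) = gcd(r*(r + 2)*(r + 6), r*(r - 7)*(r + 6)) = r^2 + 6*r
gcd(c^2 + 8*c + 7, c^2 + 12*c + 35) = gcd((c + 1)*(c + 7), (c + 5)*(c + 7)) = c + 7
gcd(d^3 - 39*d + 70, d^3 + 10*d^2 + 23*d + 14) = d + 7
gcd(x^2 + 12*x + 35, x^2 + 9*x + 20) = x + 5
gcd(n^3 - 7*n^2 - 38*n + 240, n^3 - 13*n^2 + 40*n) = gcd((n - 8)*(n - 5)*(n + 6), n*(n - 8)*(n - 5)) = n^2 - 13*n + 40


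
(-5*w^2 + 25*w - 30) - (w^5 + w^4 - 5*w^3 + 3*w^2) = -w^5 - w^4 + 5*w^3 - 8*w^2 + 25*w - 30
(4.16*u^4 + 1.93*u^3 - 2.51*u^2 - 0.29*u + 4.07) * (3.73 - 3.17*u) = -13.1872*u^5 + 9.3987*u^4 + 15.1556*u^3 - 8.443*u^2 - 13.9836*u + 15.1811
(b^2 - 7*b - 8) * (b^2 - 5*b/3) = b^4 - 26*b^3/3 + 11*b^2/3 + 40*b/3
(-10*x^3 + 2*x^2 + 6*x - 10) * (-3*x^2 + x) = 30*x^5 - 16*x^4 - 16*x^3 + 36*x^2 - 10*x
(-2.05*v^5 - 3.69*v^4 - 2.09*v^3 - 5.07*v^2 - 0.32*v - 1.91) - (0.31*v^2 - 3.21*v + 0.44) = -2.05*v^5 - 3.69*v^4 - 2.09*v^3 - 5.38*v^2 + 2.89*v - 2.35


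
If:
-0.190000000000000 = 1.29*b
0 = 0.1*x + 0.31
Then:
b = -0.15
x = -3.10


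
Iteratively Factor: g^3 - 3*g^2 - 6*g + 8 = (g - 4)*(g^2 + g - 2) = (g - 4)*(g - 1)*(g + 2)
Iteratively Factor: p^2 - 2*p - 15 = (p + 3)*(p - 5)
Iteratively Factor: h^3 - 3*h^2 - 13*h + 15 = (h - 1)*(h^2 - 2*h - 15) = (h - 1)*(h + 3)*(h - 5)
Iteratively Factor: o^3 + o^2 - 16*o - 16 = (o + 4)*(o^2 - 3*o - 4) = (o + 1)*(o + 4)*(o - 4)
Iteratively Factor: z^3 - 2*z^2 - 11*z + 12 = (z - 4)*(z^2 + 2*z - 3) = (z - 4)*(z + 3)*(z - 1)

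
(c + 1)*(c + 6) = c^2 + 7*c + 6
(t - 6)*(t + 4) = t^2 - 2*t - 24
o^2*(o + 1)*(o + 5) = o^4 + 6*o^3 + 5*o^2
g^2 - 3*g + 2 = (g - 2)*(g - 1)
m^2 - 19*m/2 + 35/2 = (m - 7)*(m - 5/2)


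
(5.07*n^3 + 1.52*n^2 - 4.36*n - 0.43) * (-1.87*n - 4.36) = -9.4809*n^4 - 24.9476*n^3 + 1.526*n^2 + 19.8137*n + 1.8748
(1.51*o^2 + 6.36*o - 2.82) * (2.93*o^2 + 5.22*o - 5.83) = 4.4243*o^4 + 26.517*o^3 + 16.1333*o^2 - 51.7992*o + 16.4406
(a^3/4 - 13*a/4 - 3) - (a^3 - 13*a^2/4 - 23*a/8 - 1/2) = -3*a^3/4 + 13*a^2/4 - 3*a/8 - 5/2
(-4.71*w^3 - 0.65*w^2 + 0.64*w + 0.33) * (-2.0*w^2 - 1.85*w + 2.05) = 9.42*w^5 + 10.0135*w^4 - 9.733*w^3 - 3.1765*w^2 + 0.7015*w + 0.6765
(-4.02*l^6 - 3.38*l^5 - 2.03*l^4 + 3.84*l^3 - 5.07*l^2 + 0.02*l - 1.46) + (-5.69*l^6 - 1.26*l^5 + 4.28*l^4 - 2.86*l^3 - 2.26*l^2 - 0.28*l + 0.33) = -9.71*l^6 - 4.64*l^5 + 2.25*l^4 + 0.98*l^3 - 7.33*l^2 - 0.26*l - 1.13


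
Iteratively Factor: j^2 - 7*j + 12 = (j - 3)*(j - 4)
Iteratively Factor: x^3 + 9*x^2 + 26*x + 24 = (x + 4)*(x^2 + 5*x + 6) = (x + 2)*(x + 4)*(x + 3)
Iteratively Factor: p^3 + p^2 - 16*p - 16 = (p + 1)*(p^2 - 16) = (p - 4)*(p + 1)*(p + 4)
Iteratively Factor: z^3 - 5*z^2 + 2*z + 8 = (z - 2)*(z^2 - 3*z - 4) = (z - 4)*(z - 2)*(z + 1)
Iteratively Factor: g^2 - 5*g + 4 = (g - 1)*(g - 4)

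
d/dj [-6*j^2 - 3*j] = -12*j - 3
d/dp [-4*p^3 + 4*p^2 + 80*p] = -12*p^2 + 8*p + 80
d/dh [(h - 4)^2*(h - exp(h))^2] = 2*(h - 4)*(h - exp(h))*(h + (1 - exp(h))*(h - 4) - exp(h))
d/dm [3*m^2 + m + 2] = 6*m + 1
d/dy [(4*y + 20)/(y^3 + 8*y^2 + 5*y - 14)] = 4*(y^3 + 8*y^2 + 5*y - (y + 5)*(3*y^2 + 16*y + 5) - 14)/(y^3 + 8*y^2 + 5*y - 14)^2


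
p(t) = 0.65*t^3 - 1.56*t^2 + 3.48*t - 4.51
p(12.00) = 935.81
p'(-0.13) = 3.92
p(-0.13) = -4.99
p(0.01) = -4.48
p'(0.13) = 3.11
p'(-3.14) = 32.50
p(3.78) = 21.46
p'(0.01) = 3.45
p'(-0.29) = 4.55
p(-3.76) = -74.20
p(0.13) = -4.08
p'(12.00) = 246.84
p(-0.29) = -5.67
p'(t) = 1.95*t^2 - 3.12*t + 3.48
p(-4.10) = -89.80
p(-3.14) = -50.94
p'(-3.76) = 42.78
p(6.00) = 100.61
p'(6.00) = 54.96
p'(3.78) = 19.55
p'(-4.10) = 49.05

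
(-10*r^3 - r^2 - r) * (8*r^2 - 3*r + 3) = -80*r^5 + 22*r^4 - 35*r^3 - 3*r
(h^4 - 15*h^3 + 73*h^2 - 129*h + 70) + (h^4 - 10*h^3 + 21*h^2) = 2*h^4 - 25*h^3 + 94*h^2 - 129*h + 70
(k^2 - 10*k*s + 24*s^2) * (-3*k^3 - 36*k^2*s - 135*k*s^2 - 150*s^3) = -3*k^5 - 6*k^4*s + 153*k^3*s^2 + 336*k^2*s^3 - 1740*k*s^4 - 3600*s^5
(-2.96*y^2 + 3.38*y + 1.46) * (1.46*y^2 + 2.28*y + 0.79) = -4.3216*y^4 - 1.814*y^3 + 7.4996*y^2 + 5.999*y + 1.1534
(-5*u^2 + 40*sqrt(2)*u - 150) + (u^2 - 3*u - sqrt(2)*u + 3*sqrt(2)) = -4*u^2 - 3*u + 39*sqrt(2)*u - 150 + 3*sqrt(2)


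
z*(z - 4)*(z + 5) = z^3 + z^2 - 20*z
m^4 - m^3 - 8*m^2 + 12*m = m*(m - 2)^2*(m + 3)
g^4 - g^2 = g^2*(g - 1)*(g + 1)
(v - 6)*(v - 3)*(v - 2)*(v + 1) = v^4 - 10*v^3 + 25*v^2 - 36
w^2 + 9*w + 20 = (w + 4)*(w + 5)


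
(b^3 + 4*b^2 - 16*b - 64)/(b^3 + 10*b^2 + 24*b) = (b^2 - 16)/(b*(b + 6))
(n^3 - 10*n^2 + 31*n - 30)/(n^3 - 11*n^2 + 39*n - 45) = (n - 2)/(n - 3)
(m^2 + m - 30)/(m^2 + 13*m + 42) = (m - 5)/(m + 7)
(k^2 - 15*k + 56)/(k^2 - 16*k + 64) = (k - 7)/(k - 8)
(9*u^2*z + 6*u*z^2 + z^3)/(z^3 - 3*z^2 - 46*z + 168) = z*(9*u^2 + 6*u*z + z^2)/(z^3 - 3*z^2 - 46*z + 168)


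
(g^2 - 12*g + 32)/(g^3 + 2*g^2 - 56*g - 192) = (g - 4)/(g^2 + 10*g + 24)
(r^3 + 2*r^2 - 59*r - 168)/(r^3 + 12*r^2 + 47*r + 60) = (r^2 - r - 56)/(r^2 + 9*r + 20)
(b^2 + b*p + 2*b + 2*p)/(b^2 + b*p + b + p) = (b + 2)/(b + 1)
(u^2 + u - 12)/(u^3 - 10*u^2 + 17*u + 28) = (u^2 + u - 12)/(u^3 - 10*u^2 + 17*u + 28)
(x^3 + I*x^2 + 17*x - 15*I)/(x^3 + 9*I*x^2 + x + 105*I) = (x - I)/(x + 7*I)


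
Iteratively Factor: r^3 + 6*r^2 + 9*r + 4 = (r + 1)*(r^2 + 5*r + 4) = (r + 1)*(r + 4)*(r + 1)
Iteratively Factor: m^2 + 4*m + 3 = (m + 3)*(m + 1)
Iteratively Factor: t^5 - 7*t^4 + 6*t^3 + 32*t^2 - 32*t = (t - 4)*(t^4 - 3*t^3 - 6*t^2 + 8*t) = t*(t - 4)*(t^3 - 3*t^2 - 6*t + 8) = t*(t - 4)^2*(t^2 + t - 2) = t*(t - 4)^2*(t - 1)*(t + 2)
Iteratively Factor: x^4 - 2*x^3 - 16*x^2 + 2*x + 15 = (x + 3)*(x^3 - 5*x^2 - x + 5) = (x + 1)*(x + 3)*(x^2 - 6*x + 5) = (x - 1)*(x + 1)*(x + 3)*(x - 5)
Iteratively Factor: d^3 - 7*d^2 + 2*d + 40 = (d + 2)*(d^2 - 9*d + 20) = (d - 5)*(d + 2)*(d - 4)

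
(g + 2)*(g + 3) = g^2 + 5*g + 6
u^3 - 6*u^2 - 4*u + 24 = (u - 6)*(u - 2)*(u + 2)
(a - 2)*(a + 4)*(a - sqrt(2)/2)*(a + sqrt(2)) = a^4 + sqrt(2)*a^3/2 + 2*a^3 - 9*a^2 + sqrt(2)*a^2 - 4*sqrt(2)*a - 2*a + 8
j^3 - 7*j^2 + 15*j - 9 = (j - 3)^2*(j - 1)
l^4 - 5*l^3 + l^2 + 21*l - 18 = (l - 3)^2*(l - 1)*(l + 2)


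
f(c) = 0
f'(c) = 0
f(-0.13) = 0.00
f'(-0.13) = 0.00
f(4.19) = 0.00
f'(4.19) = 0.00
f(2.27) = 0.00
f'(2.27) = 0.00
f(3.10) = 0.00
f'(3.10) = 0.00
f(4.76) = 0.00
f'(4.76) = 0.00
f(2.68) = 0.00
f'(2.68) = 0.00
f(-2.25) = 0.00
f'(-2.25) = 0.00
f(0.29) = 0.00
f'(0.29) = 0.00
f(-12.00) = 0.00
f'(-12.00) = 0.00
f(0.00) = 0.00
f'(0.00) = 0.00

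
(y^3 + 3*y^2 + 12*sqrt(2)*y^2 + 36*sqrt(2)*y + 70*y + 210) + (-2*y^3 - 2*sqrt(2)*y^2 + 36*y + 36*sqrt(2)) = -y^3 + 3*y^2 + 10*sqrt(2)*y^2 + 36*sqrt(2)*y + 106*y + 36*sqrt(2) + 210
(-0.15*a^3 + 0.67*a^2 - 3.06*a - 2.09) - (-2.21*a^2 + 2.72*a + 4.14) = -0.15*a^3 + 2.88*a^2 - 5.78*a - 6.23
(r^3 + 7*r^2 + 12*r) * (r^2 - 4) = r^5 + 7*r^4 + 8*r^3 - 28*r^2 - 48*r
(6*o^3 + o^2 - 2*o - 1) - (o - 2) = 6*o^3 + o^2 - 3*o + 1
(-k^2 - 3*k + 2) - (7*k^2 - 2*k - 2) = -8*k^2 - k + 4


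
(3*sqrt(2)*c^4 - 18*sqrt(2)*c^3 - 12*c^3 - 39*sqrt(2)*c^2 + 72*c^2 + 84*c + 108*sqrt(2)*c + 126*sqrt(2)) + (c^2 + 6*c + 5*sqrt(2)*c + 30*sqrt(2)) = 3*sqrt(2)*c^4 - 18*sqrt(2)*c^3 - 12*c^3 - 39*sqrt(2)*c^2 + 73*c^2 + 90*c + 113*sqrt(2)*c + 156*sqrt(2)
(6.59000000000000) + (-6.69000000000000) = -0.100000000000001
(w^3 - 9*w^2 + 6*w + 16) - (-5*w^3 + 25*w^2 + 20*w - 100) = 6*w^3 - 34*w^2 - 14*w + 116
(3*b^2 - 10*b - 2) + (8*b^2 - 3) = 11*b^2 - 10*b - 5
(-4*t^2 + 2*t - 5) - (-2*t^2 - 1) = -2*t^2 + 2*t - 4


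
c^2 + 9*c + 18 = (c + 3)*(c + 6)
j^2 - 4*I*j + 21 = (j - 7*I)*(j + 3*I)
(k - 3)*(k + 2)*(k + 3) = k^3 + 2*k^2 - 9*k - 18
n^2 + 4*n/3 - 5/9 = (n - 1/3)*(n + 5/3)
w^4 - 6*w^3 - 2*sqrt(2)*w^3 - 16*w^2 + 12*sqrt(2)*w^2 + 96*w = w*(w - 6)*(w - 4*sqrt(2))*(w + 2*sqrt(2))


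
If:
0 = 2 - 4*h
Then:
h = 1/2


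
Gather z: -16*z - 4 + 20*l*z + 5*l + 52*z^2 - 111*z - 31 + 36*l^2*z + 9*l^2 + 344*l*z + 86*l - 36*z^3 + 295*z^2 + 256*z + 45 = 9*l^2 + 91*l - 36*z^3 + 347*z^2 + z*(36*l^2 + 364*l + 129) + 10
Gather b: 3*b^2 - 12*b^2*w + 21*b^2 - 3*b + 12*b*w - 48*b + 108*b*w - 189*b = b^2*(24 - 12*w) + b*(120*w - 240)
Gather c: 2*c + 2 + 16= 2*c + 18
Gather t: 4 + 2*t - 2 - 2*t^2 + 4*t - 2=-2*t^2 + 6*t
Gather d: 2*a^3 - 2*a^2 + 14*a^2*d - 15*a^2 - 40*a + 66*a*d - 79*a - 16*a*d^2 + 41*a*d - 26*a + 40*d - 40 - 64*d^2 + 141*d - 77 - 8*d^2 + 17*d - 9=2*a^3 - 17*a^2 - 145*a + d^2*(-16*a - 72) + d*(14*a^2 + 107*a + 198) - 126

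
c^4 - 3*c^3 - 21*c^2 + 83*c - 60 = (c - 4)*(c - 3)*(c - 1)*(c + 5)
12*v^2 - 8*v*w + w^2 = (-6*v + w)*(-2*v + w)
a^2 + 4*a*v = a*(a + 4*v)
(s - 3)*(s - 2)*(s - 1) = s^3 - 6*s^2 + 11*s - 6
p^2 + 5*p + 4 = (p + 1)*(p + 4)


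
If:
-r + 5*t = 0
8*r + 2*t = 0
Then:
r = 0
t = 0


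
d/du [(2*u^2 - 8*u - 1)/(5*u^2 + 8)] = 2*(20*u^2 + 21*u - 32)/(25*u^4 + 80*u^2 + 64)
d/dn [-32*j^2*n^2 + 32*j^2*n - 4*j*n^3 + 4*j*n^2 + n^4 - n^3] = -64*j^2*n + 32*j^2 - 12*j*n^2 + 8*j*n + 4*n^3 - 3*n^2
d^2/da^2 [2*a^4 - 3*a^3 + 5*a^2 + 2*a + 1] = 24*a^2 - 18*a + 10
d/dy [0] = 0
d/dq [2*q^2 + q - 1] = 4*q + 1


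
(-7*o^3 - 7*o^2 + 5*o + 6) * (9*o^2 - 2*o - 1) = -63*o^5 - 49*o^4 + 66*o^3 + 51*o^2 - 17*o - 6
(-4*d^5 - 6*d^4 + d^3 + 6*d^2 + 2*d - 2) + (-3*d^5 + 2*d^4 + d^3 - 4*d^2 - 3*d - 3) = -7*d^5 - 4*d^4 + 2*d^3 + 2*d^2 - d - 5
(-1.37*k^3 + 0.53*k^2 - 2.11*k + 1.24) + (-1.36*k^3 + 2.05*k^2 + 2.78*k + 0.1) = -2.73*k^3 + 2.58*k^2 + 0.67*k + 1.34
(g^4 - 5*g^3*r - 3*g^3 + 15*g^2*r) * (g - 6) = g^5 - 5*g^4*r - 9*g^4 + 45*g^3*r + 18*g^3 - 90*g^2*r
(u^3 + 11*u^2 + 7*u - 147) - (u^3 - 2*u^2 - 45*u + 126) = 13*u^2 + 52*u - 273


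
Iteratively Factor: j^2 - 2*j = (j - 2)*(j)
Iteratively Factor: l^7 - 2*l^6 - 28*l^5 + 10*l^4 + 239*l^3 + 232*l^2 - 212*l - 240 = (l + 1)*(l^6 - 3*l^5 - 25*l^4 + 35*l^3 + 204*l^2 + 28*l - 240) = (l + 1)*(l + 2)*(l^5 - 5*l^4 - 15*l^3 + 65*l^2 + 74*l - 120) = (l - 4)*(l + 1)*(l + 2)*(l^4 - l^3 - 19*l^2 - 11*l + 30) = (l - 4)*(l + 1)*(l + 2)^2*(l^3 - 3*l^2 - 13*l + 15) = (l - 5)*(l - 4)*(l + 1)*(l + 2)^2*(l^2 + 2*l - 3) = (l - 5)*(l - 4)*(l - 1)*(l + 1)*(l + 2)^2*(l + 3)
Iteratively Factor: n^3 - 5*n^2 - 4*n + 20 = (n - 2)*(n^2 - 3*n - 10) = (n - 5)*(n - 2)*(n + 2)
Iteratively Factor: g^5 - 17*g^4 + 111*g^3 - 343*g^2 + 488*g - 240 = (g - 4)*(g^4 - 13*g^3 + 59*g^2 - 107*g + 60) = (g - 5)*(g - 4)*(g^3 - 8*g^2 + 19*g - 12) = (g - 5)*(g - 4)^2*(g^2 - 4*g + 3) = (g - 5)*(g - 4)^2*(g - 1)*(g - 3)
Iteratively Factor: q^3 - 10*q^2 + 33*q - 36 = (q - 3)*(q^2 - 7*q + 12) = (q - 3)^2*(q - 4)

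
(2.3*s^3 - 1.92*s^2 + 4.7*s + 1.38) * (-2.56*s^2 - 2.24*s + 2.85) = -5.888*s^5 - 0.236800000000001*s^4 - 1.1762*s^3 - 19.5328*s^2 + 10.3038*s + 3.933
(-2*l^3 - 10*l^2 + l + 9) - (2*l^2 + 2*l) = -2*l^3 - 12*l^2 - l + 9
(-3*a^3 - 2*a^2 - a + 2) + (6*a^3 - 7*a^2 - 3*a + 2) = 3*a^3 - 9*a^2 - 4*a + 4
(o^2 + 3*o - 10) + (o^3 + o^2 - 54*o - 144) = o^3 + 2*o^2 - 51*o - 154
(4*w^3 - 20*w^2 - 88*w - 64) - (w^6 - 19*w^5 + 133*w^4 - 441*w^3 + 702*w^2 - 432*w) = -w^6 + 19*w^5 - 133*w^4 + 445*w^3 - 722*w^2 + 344*w - 64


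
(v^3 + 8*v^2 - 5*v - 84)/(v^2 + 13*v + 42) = (v^2 + v - 12)/(v + 6)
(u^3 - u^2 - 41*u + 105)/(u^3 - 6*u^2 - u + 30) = (u + 7)/(u + 2)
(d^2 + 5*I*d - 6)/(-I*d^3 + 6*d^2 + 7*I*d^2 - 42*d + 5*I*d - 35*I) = (I*d^2 - 5*d - 6*I)/(d^3 + d^2*(-7 + 6*I) - d*(5 + 42*I) + 35)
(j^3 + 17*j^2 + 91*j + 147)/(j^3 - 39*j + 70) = (j^2 + 10*j + 21)/(j^2 - 7*j + 10)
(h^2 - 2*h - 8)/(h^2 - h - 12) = (h + 2)/(h + 3)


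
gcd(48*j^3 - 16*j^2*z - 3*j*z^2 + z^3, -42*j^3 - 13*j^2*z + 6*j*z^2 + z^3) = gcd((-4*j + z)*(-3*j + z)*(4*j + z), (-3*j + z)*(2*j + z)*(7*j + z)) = -3*j + z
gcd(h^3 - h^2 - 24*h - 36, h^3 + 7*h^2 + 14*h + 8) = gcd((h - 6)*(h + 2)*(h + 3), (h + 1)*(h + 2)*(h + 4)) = h + 2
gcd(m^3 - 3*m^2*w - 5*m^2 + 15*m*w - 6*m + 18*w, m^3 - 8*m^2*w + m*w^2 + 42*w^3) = -m + 3*w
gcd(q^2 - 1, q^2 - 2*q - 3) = q + 1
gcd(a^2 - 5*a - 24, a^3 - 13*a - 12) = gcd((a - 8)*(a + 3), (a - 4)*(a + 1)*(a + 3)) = a + 3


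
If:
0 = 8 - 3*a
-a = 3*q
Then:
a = 8/3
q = -8/9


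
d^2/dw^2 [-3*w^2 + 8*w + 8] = -6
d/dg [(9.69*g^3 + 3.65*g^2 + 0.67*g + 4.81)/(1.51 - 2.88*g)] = (-55.8144*g^3 + 33.3837*g^2 + 11.023*g + 14.8645)/(8.2944*g^2 - 8.6976*g + 2.2801)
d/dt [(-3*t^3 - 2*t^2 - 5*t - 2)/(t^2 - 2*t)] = (-3*t^4 + 12*t^3 + 9*t^2 + 4*t - 4)/(t^2*(t^2 - 4*t + 4))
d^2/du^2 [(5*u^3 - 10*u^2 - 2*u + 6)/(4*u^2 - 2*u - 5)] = 2*(8*u^3 - 162*u^2 + 111*u - 86)/(64*u^6 - 96*u^5 - 192*u^4 + 232*u^3 + 240*u^2 - 150*u - 125)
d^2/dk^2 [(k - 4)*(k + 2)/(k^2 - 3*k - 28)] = 2*(k^3 + 60*k^2 - 96*k + 656)/(k^6 - 9*k^5 - 57*k^4 + 477*k^3 + 1596*k^2 - 7056*k - 21952)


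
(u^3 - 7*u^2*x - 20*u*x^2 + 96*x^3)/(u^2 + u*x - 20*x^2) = (u^3 - 7*u^2*x - 20*u*x^2 + 96*x^3)/(u^2 + u*x - 20*x^2)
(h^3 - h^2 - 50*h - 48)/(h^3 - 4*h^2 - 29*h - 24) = (h + 6)/(h + 3)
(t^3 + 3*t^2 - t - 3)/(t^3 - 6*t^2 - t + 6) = (t + 3)/(t - 6)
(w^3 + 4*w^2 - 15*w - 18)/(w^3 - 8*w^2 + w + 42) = (w^2 + 7*w + 6)/(w^2 - 5*w - 14)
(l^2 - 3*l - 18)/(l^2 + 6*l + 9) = (l - 6)/(l + 3)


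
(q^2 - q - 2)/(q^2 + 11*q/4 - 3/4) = 4*(q^2 - q - 2)/(4*q^2 + 11*q - 3)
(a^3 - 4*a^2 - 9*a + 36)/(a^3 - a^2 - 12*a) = (a - 3)/a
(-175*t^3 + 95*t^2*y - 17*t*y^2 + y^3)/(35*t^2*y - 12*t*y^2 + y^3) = (-5*t + y)/y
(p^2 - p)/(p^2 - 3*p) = (p - 1)/(p - 3)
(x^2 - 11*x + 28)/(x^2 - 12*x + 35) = (x - 4)/(x - 5)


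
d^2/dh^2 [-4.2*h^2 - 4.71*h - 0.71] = -8.40000000000000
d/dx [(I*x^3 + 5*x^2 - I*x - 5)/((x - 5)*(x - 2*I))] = (I*x^4 + x^3*(4 - 10*I) + x^2*(-55 - 9*I) + x*(10 + 100*I) - 15 - 10*I)/(x^4 + x^3*(-10 - 4*I) + x^2*(21 + 40*I) + x*(40 - 100*I) - 100)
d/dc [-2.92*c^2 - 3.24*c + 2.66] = -5.84*c - 3.24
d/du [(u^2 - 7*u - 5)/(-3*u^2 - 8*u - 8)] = (-29*u^2 - 46*u + 16)/(9*u^4 + 48*u^3 + 112*u^2 + 128*u + 64)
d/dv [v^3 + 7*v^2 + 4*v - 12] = 3*v^2 + 14*v + 4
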